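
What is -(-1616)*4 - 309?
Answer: 6155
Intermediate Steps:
-(-1616)*4 - 309 = -101*(-64) - 309 = 6464 - 309 = 6155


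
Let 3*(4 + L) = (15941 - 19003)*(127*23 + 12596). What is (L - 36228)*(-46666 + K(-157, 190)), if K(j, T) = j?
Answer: 2229793200250/3 ≈ 7.4326e+11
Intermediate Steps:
L = -47513066/3 (L = -4 + ((15941 - 19003)*(127*23 + 12596))/3 = -4 + (-3062*(2921 + 12596))/3 = -4 + (-3062*15517)/3 = -4 + (⅓)*(-47513054) = -4 - 47513054/3 = -47513066/3 ≈ -1.5838e+7)
(L - 36228)*(-46666 + K(-157, 190)) = (-47513066/3 - 36228)*(-46666 - 157) = -47621750/3*(-46823) = 2229793200250/3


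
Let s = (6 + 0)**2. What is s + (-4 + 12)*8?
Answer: 100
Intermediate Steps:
s = 36 (s = 6**2 = 36)
s + (-4 + 12)*8 = 36 + (-4 + 12)*8 = 36 + 8*8 = 36 + 64 = 100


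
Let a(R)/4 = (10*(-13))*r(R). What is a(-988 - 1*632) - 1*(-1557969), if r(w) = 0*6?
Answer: 1557969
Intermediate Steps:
r(w) = 0
a(R) = 0 (a(R) = 4*((10*(-13))*0) = 4*(-130*0) = 4*0 = 0)
a(-988 - 1*632) - 1*(-1557969) = 0 - 1*(-1557969) = 0 + 1557969 = 1557969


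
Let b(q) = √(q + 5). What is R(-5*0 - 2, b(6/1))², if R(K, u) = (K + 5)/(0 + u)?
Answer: 9/11 ≈ 0.81818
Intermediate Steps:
b(q) = √(5 + q)
R(K, u) = (5 + K)/u
R(-5*0 - 2, b(6/1))² = ((5 + (-5*0 - 2))/(√(5 + 6/1)))² = ((5 + (0 - 2))/(√(5 + 6*1)))² = ((5 - 2)/(√(5 + 6)))² = (3/√11)² = ((√11/11)*3)² = (3*√11/11)² = 9/11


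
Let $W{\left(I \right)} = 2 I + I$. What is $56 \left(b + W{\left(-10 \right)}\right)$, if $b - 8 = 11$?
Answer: $-616$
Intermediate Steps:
$b = 19$ ($b = 8 + 11 = 19$)
$W{\left(I \right)} = 3 I$
$56 \left(b + W{\left(-10 \right)}\right) = 56 \left(19 + 3 \left(-10\right)\right) = 56 \left(19 - 30\right) = 56 \left(-11\right) = -616$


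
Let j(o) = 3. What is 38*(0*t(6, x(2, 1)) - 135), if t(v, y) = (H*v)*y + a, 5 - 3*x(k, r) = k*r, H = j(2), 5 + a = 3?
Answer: -5130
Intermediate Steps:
a = -2 (a = -5 + 3 = -2)
H = 3
x(k, r) = 5/3 - k*r/3
t(v, y) = -2 + 3*v*y (t(v, y) = (3*v)*y - 2 = 3*v*y - 2 = -2 + 3*v*y)
38*(0*t(6, x(2, 1)) - 135) = 38*(0*(-2 + 3*6*(5/3 - 1/3*2*1)) - 135) = 38*(0*(-2 + 3*6*(5/3 - 2/3)) - 135) = 38*(0*(-2 + 3*6*1) - 135) = 38*(0*(-2 + 18) - 135) = 38*(0*16 - 135) = 38*(0 - 135) = 38*(-135) = -5130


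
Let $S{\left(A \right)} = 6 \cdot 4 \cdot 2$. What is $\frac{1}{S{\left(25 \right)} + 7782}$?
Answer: $\frac{1}{7830} \approx 0.00012771$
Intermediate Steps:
$S{\left(A \right)} = 48$ ($S{\left(A \right)} = 24 \cdot 2 = 48$)
$\frac{1}{S{\left(25 \right)} + 7782} = \frac{1}{48 + 7782} = \frac{1}{7830}$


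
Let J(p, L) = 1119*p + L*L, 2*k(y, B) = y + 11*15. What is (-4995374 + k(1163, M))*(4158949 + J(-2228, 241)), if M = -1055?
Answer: -8610370579580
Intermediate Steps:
k(y, B) = 165/2 + y/2 (k(y, B) = (y + 11*15)/2 = (y + 165)/2 = (165 + y)/2 = 165/2 + y/2)
J(p, L) = L**2 + 1119*p (J(p, L) = 1119*p + L**2 = L**2 + 1119*p)
(-4995374 + k(1163, M))*(4158949 + J(-2228, 241)) = (-4995374 + (165/2 + (1/2)*1163))*(4158949 + (241**2 + 1119*(-2228))) = (-4995374 + (165/2 + 1163/2))*(4158949 + (58081 - 2493132)) = (-4995374 + 664)*(4158949 - 2435051) = -4994710*1723898 = -8610370579580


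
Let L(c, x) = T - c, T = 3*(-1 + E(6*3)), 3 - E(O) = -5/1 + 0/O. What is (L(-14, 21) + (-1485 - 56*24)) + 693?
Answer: -2101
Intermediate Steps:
E(O) = 8 (E(O) = 3 - (-5/1 + 0/O) = 3 - (-5*1 + 0) = 3 - (-5 + 0) = 3 - 1*(-5) = 3 + 5 = 8)
T = 21 (T = 3*(-1 + 8) = 3*7 = 21)
L(c, x) = 21 - c
(L(-14, 21) + (-1485 - 56*24)) + 693 = ((21 - 1*(-14)) + (-1485 - 56*24)) + 693 = ((21 + 14) + (-1485 - 1344)) + 693 = (35 - 2829) + 693 = -2794 + 693 = -2101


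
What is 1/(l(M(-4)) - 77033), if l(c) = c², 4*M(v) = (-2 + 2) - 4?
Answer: -1/77032 ≈ -1.2982e-5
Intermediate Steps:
M(v) = -1 (M(v) = ((-2 + 2) - 4)/4 = (0 - 4)/4 = (¼)*(-4) = -1)
1/(l(M(-4)) - 77033) = 1/((-1)² - 77033) = 1/(1 - 77033) = 1/(-77032) = -1/77032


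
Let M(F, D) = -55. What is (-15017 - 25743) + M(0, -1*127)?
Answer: -40815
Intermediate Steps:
(-15017 - 25743) + M(0, -1*127) = (-15017 - 25743) - 55 = -40760 - 55 = -40815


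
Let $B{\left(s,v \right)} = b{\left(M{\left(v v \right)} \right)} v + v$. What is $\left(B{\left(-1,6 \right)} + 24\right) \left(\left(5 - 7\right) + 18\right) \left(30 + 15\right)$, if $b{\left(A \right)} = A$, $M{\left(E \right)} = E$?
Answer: $177120$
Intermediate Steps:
$B{\left(s,v \right)} = v + v^{3}$ ($B{\left(s,v \right)} = v v v + v = v^{2} v + v = v^{3} + v = v + v^{3}$)
$\left(B{\left(-1,6 \right)} + 24\right) \left(\left(5 - 7\right) + 18\right) \left(30 + 15\right) = \left(\left(6 + 6^{3}\right) + 24\right) \left(\left(5 - 7\right) + 18\right) \left(30 + 15\right) = \left(\left(6 + 216\right) + 24\right) \left(\left(5 - 7\right) + 18\right) 45 = \left(222 + 24\right) \left(-2 + 18\right) 45 = 246 \cdot 16 \cdot 45 = 3936 \cdot 45 = 177120$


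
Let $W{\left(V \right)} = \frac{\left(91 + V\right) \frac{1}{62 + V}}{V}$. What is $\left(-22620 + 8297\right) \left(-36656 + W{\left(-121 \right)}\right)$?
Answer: $\frac{3748145966122}{7139} \approx 5.2502 \cdot 10^{8}$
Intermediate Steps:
$W{\left(V \right)} = \frac{91 + V}{V \left(62 + V\right)}$ ($W{\left(V \right)} = \frac{\frac{1}{62 + V} \left(91 + V\right)}{V} = \frac{91 + V}{V \left(62 + V\right)}$)
$\left(-22620 + 8297\right) \left(-36656 + W{\left(-121 \right)}\right) = \left(-22620 + 8297\right) \left(-36656 + \frac{91 - 121}{\left(-121\right) \left(62 - 121\right)}\right) = - 14323 \left(-36656 - \frac{1}{121} \frac{1}{-59} \left(-30\right)\right) = - 14323 \left(-36656 - \left(- \frac{1}{7139}\right) \left(-30\right)\right) = - 14323 \left(-36656 - \frac{30}{7139}\right) = \left(-14323\right) \left(- \frac{261687214}{7139}\right) = \frac{3748145966122}{7139}$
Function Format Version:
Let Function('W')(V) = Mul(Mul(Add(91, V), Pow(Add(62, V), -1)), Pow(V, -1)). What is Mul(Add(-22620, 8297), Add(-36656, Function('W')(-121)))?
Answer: Rational(3748145966122, 7139) ≈ 5.2502e+8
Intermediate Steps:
Function('W')(V) = Mul(Pow(V, -1), Pow(Add(62, V), -1), Add(91, V)) (Function('W')(V) = Mul(Mul(Pow(Add(62, V), -1), Add(91, V)), Pow(V, -1)) = Mul(Pow(V, -1), Pow(Add(62, V), -1), Add(91, V)))
Mul(Add(-22620, 8297), Add(-36656, Function('W')(-121))) = Mul(Add(-22620, 8297), Add(-36656, Mul(Pow(-121, -1), Pow(Add(62, -121), -1), Add(91, -121)))) = Mul(-14323, Add(-36656, Mul(Rational(-1, 121), Pow(-59, -1), -30))) = Mul(-14323, Add(-36656, Mul(Rational(-1, 121), Rational(-1, 59), -30))) = Mul(-14323, Add(-36656, Rational(-30, 7139))) = Mul(-14323, Rational(-261687214, 7139)) = Rational(3748145966122, 7139)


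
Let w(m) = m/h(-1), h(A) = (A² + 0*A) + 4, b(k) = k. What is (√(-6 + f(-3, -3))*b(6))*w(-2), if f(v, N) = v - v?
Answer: -12*I*√6/5 ≈ -5.8788*I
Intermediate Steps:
f(v, N) = 0
h(A) = 4 + A² (h(A) = (A² + 0) + 4 = A² + 4 = 4 + A²)
w(m) = m/5 (w(m) = m/(4 + (-1)²) = m/(4 + 1) = m/5)
(√(-6 + f(-3, -3))*b(6))*w(-2) = (√(-6 + 0)*6)*((⅕)*(-2)) = (√(-6)*6)*(-⅖) = ((I*√6)*6)*(-⅖) = (6*I*√6)*(-⅖) = -12*I*√6/5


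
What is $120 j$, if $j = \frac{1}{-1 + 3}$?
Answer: $60$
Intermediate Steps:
$j = \frac{1}{2} \approx 0.5$
$120 j = 120 \cdot \frac{1}{2} = 60$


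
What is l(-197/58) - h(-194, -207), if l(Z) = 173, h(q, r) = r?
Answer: 380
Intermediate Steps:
l(-197/58) - h(-194, -207) = 173 - 1*(-207) = 173 + 207 = 380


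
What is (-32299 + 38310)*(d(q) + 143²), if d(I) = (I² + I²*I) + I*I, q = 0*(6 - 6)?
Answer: 122918939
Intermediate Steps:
q = 0 (q = 0*0 = 0)
d(I) = I³ + 2*I² (d(I) = (I² + I³) + I² = I³ + 2*I²)
(-32299 + 38310)*(d(q) + 143²) = (-32299 + 38310)*(0²*(2 + 0) + 143²) = 6011*(0*2 + 20449) = 6011*(0 + 20449) = 6011*20449 = 122918939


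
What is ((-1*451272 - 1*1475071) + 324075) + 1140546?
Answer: -461722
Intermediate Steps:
((-1*451272 - 1*1475071) + 324075) + 1140546 = ((-451272 - 1475071) + 324075) + 1140546 = (-1926343 + 324075) + 1140546 = -1602268 + 1140546 = -461722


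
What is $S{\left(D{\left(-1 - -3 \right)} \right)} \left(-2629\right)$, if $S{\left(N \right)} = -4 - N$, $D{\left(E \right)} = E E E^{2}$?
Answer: $52580$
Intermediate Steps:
$D{\left(E \right)} = E^{4}$ ($D{\left(E \right)} = E^{2} E^{2} = E^{4}$)
$S{\left(D{\left(-1 - -3 \right)} \right)} \left(-2629\right) = \left(-4 - \left(-1 - -3\right)^{4}\right) \left(-2629\right) = \left(-4 - \left(-1 + 3\right)^{4}\right) \left(-2629\right) = \left(-4 - 2^{4}\right) \left(-2629\right) = \left(-4 - 16\right) \left(-2629\right) = \left(-20\right) \left(-2629\right) = 52580$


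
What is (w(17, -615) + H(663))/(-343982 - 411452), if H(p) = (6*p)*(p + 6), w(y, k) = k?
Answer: -2660667/755434 ≈ -3.5220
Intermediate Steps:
H(p) = 6*p*(6 + p) (H(p) = (6*p)*(6 + p) = 6*p*(6 + p))
(w(17, -615) + H(663))/(-343982 - 411452) = (-615 + 6*663*(6 + 663))/(-343982 - 411452) = (-615 + 6*663*669)/(-755434) = (-615 + 2661282)*(-1/755434) = 2660667*(-1/755434) = -2660667/755434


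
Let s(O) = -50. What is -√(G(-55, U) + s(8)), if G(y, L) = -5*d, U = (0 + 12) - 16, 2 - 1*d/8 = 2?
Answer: -5*I*√2 ≈ -7.0711*I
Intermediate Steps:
d = 0 (d = 16 - 8*2 = 16 - 16 = 0)
U = -4 (U = 12 - 16 = -4)
G(y, L) = 0 (G(y, L) = -5*0 = 0)
-√(G(-55, U) + s(8)) = -√(0 - 50) = -√(-50) = -5*I*√2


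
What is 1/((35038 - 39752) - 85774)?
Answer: -1/90488 ≈ -1.1051e-5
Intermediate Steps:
1/((35038 - 39752) - 85774) = 1/(-4714 - 85774) = 1/(-90488) = -1/90488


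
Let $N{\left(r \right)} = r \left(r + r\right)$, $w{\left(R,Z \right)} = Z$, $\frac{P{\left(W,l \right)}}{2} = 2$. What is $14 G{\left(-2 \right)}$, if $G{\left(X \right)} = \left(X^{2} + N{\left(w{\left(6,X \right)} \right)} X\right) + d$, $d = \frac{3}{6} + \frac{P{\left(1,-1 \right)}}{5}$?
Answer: $- \frac{749}{5} \approx -149.8$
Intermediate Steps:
$P{\left(W,l \right)} = 4$ ($P{\left(W,l \right)} = 2 \cdot 2 = 4$)
$N{\left(r \right)} = 2 r^{2}$ ($N{\left(r \right)} = r 2 r = 2 r^{2}$)
$d = \frac{13}{10}$ ($d = \frac{3}{6} + \frac{4}{5} = 3 \cdot \frac{1}{6} + 4 \cdot \frac{1}{5} = \frac{1}{2} + \frac{4}{5} = \frac{13}{10} \approx 1.3$)
$G{\left(X \right)} = \frac{13}{10} + X^{2} + 2 X^{3}$ ($G{\left(X \right)} = \left(X^{2} + 2 X^{2} X\right) + \frac{13}{10} = \left(X^{2} + 2 X^{3}\right) + \frac{13}{10} = \frac{13}{10} + X^{2} + 2 X^{3}$)
$14 G{\left(-2 \right)} = 14 \left(\frac{13}{10} + \left(-2\right)^{2} + 2 \left(-2\right)^{3}\right) = 14 \left(\frac{13}{10} + 4 + 2 \left(-8\right)\right) = 14 \left(\frac{13}{10} + 4 - 16\right) = 14 \left(- \frac{107}{10}\right) = - \frac{749}{5}$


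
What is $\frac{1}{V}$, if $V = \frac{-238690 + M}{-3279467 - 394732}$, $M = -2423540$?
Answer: $\frac{1224733}{887410} \approx 1.3801$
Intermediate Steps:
$V = \frac{887410}{1224733}$ ($V = \frac{-238690 - 2423540}{-3279467 - 394732} = - \frac{2662230}{-3674199} = \left(-2662230\right) \left(- \frac{1}{3674199}\right) = \frac{887410}{1224733} \approx 0.72457$)
$\frac{1}{V} = \frac{1}{\frac{887410}{1224733}} = \frac{1224733}{887410}$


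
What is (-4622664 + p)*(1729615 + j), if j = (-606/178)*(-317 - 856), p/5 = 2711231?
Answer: 1378358635638614/89 ≈ 1.5487e+13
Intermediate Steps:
p = 13556155 (p = 5*2711231 = 13556155)
j = 355419/89 (j = -606/178*(-1173) = -1*303/89*(-1173) = -303/89*(-1173) = 355419/89 ≈ 3993.5)
(-4622664 + p)*(1729615 + j) = (-4622664 + 13556155)*(1729615 + 355419/89) = 8933491*(154291154/89) = 1378358635638614/89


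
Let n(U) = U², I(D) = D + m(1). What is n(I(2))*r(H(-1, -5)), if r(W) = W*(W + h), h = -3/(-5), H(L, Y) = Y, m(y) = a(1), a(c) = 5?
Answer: 1078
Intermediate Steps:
m(y) = 5
h = ⅗ (h = -3*(-⅕) = ⅗ ≈ 0.60000)
I(D) = 5 + D (I(D) = D + 5 = 5 + D)
r(W) = W*(⅗ + W) (r(W) = W*(W + ⅗) = W*(⅗ + W))
n(I(2))*r(H(-1, -5)) = (5 + 2)²*((⅕)*(-5)*(3 + 5*(-5))) = 7²*((⅕)*(-5)*(3 - 25)) = 49*((⅕)*(-5)*(-22)) = 49*22 = 1078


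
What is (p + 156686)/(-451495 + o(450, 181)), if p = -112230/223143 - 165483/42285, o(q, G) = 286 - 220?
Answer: -164265002729479/473278251628655 ≈ -0.34708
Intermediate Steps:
o(q, G) = 66
p = -4630224291/1048400195 (p = -112230*1/223143 - 165483*1/42285 = -37410/74381 - 55161/14095 = -4630224291/1048400195 ≈ -4.4165)
(p + 156686)/(-451495 + o(450, 181)) = (-4630224291/1048400195 + 156686)/(-451495 + 66) = (164265002729479/1048400195)/(-451429) = (164265002729479/1048400195)*(-1/451429) = -164265002729479/473278251628655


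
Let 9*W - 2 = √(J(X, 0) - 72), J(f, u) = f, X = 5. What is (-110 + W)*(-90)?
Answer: 9880 - 10*I*√67 ≈ 9880.0 - 81.854*I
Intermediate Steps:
W = 2/9 + I*√67/9 (W = 2/9 + √(5 - 72)/9 = 2/9 + √(-67)/9 = 2/9 + (I*√67)/9 = 2/9 + I*√67/9 ≈ 0.22222 + 0.90948*I)
(-110 + W)*(-90) = (-110 + (2/9 + I*√67/9))*(-90) = (-988/9 + I*√67/9)*(-90) = 9880 - 10*I*√67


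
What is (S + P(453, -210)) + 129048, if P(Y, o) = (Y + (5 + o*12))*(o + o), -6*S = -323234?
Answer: 3146881/3 ≈ 1.0490e+6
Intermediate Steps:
S = 161617/3 (S = -⅙*(-323234) = 161617/3 ≈ 53872.)
P(Y, o) = 2*o*(5 + Y + 12*o) (P(Y, o) = (Y + (5 + 12*o))*(2*o) = (5 + Y + 12*o)*(2*o) = 2*o*(5 + Y + 12*o))
(S + P(453, -210)) + 129048 = (161617/3 + 2*(-210)*(5 + 453 + 12*(-210))) + 129048 = (161617/3 + 2*(-210)*(5 + 453 - 2520)) + 129048 = (161617/3 + 2*(-210)*(-2062)) + 129048 = (161617/3 + 866040) + 129048 = 2759737/3 + 129048 = 3146881/3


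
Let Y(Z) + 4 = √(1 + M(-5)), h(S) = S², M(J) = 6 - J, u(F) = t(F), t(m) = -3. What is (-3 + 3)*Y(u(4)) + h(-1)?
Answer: 1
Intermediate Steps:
u(F) = -3
Y(Z) = -4 + 2*√3 (Y(Z) = -4 + √(1 + (6 - 1*(-5))) = -4 + √(1 + (6 + 5)) = -4 + √(1 + 11) = -4 + √12 = -4 + 2*√3)
(-3 + 3)*Y(u(4)) + h(-1) = (-3 + 3)*(-4 + 2*√3) + (-1)² = 0*(-4 + 2*√3) + 1 = 0 + 1 = 1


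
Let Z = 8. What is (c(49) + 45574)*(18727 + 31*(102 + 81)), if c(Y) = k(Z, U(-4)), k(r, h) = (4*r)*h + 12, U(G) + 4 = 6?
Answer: 1113860000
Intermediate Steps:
U(G) = 2 (U(G) = -4 + 6 = 2)
k(r, h) = 12 + 4*h*r (k(r, h) = 4*h*r + 12 = 12 + 4*h*r)
c(Y) = 76 (c(Y) = 12 + 4*2*8 = 12 + 64 = 76)
(c(49) + 45574)*(18727 + 31*(102 + 81)) = (76 + 45574)*(18727 + 31*(102 + 81)) = 45650*(18727 + 31*183) = 45650*(18727 + 5673) = 45650*24400 = 1113860000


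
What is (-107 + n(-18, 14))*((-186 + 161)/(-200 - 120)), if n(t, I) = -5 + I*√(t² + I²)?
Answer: -35/4 + 35*√130/16 ≈ 16.191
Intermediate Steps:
n(t, I) = -5 + I*√(I² + t²)
(-107 + n(-18, 14))*((-186 + 161)/(-200 - 120)) = (-107 + (-5 + 14*√(14² + (-18)²)))*((-186 + 161)/(-200 - 120)) = (-107 + (-5 + 14*√(196 + 324)))*(-25/(-320)) = (-107 + (-5 + 14*√520))*(-25*(-1/320)) = (-107 + (-5 + 14*(2*√130)))*(5/64) = (-107 + (-5 + 28*√130))*(5/64) = (-112 + 28*√130)*(5/64) = -35/4 + 35*√130/16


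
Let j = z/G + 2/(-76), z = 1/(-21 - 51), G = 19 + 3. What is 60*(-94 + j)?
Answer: -14149175/2508 ≈ -5641.6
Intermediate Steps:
G = 22
z = -1/72 (z = 1/(-72) = -1/72 ≈ -0.013889)
j = -811/30096 (j = -1/72/22 + 2/(-76) = -1/72*1/22 + 2*(-1/76) = -1/1584 - 1/38 = -811/30096 ≈ -0.026947)
60*(-94 + j) = 60*(-94 - 811/30096) = 60*(-2829835/30096) = -14149175/2508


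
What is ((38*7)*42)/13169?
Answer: 11172/13169 ≈ 0.84836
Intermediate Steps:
((38*7)*42)/13169 = (266*42)*(1/13169) = 11172*(1/13169) = 11172/13169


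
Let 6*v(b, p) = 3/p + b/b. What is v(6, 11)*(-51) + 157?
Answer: 1608/11 ≈ 146.18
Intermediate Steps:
v(b, p) = 1/6 + 1/(2*p) (v(b, p) = (3/p + b/b)/6 = (3/p + 1)/6 = (1 + 3/p)/6 = 1/6 + 1/(2*p))
v(6, 11)*(-51) + 157 = ((1/6)*(3 + 11)/11)*(-51) + 157 = ((1/6)*(1/11)*14)*(-51) + 157 = (7/33)*(-51) + 157 = -119/11 + 157 = 1608/11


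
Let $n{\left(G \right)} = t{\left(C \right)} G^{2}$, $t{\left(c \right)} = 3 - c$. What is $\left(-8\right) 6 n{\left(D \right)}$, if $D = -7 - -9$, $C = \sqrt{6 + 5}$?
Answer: $-576 + 192 \sqrt{11} \approx 60.792$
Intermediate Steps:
$C = \sqrt{11} \approx 3.3166$
$D = 2$ ($D = -7 + 9 = 2$)
$n{\left(G \right)} = G^{2} \left(3 - \sqrt{11}\right)$ ($n{\left(G \right)} = \left(3 - \sqrt{11}\right) G^{2} = G^{2} \left(3 - \sqrt{11}\right)$)
$\left(-8\right) 6 n{\left(D \right)} = \left(-8\right) 6 \cdot 2^{2} \left(3 - \sqrt{11}\right) = - 48 \cdot 4 \left(3 - \sqrt{11}\right) = - 48 \left(12 - 4 \sqrt{11}\right) = -576 + 192 \sqrt{11}$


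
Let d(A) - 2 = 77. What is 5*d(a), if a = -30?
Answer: 395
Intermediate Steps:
d(A) = 79 (d(A) = 2 + 77 = 79)
5*d(a) = 5*79 = 395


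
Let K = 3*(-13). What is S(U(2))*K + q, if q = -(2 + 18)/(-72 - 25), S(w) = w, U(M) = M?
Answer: -7546/97 ≈ -77.794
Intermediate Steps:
q = 20/97 (q = -20/(-97) = -20*(-1)/97 = -1*(-20/97) = 20/97 ≈ 0.20619)
K = -39
S(U(2))*K + q = 2*(-39) + 20/97 = -78 + 20/97 = -7546/97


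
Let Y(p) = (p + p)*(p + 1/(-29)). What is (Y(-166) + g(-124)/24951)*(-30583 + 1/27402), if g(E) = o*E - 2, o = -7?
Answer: -16713020864423676655/9913755879 ≈ -1.6858e+9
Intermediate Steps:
g(E) = -2 - 7*E (g(E) = -7*E - 2 = -2 - 7*E)
Y(p) = 2*p*(-1/29 + p) (Y(p) = (2*p)*(p - 1/29) = (2*p)*(-1/29 + p) = 2*p*(-1/29 + p))
(Y(-166) + g(-124)/24951)*(-30583 + 1/27402) = ((2/29)*(-166)*(-1 + 29*(-166)) + (-2 - 7*(-124))/24951)*(-30583 + 1/27402) = ((2/29)*(-166)*(-1 - 4814) + (-2 + 868)*(1/24951))*(-30583 + 1/27402) = ((2/29)*(-166)*(-4815) + 866*(1/24951))*(-838035365/27402) = (1598580/29 + 866/24951)*(-838035365/27402) = (39886194694/723579)*(-838035365/27402) = -16713020864423676655/9913755879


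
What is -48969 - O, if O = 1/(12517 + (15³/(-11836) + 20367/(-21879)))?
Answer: -1603158729730097/32738236989 ≈ -48969.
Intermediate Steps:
O = 2615756/32738236989 (O = 1/(12517 + (3375*(-1/11836) + 20367*(-1/21879))) = 1/(12517 + (-3375/11836 - 2263/2431)) = 1/(12517 - 3180863/2615756) = 1/(32738236989/2615756) = 2615756/32738236989 ≈ 7.9899e-5)
-48969 - O = -48969 - 1*2615756/32738236989 = -48969 - 2615756/32738236989 = -1603158729730097/32738236989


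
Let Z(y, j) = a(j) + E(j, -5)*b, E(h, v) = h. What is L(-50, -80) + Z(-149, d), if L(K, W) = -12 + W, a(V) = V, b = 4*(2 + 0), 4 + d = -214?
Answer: -2054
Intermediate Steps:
d = -218 (d = -4 - 214 = -218)
b = 8 (b = 4*2 = 8)
Z(y, j) = 9*j (Z(y, j) = j + j*8 = j + 8*j = 9*j)
L(-50, -80) + Z(-149, d) = (-12 - 80) + 9*(-218) = -92 - 1962 = -2054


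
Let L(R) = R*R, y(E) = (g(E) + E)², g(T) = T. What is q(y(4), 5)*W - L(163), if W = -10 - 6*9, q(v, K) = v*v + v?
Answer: -292809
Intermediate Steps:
y(E) = 4*E² (y(E) = (E + E)² = (2*E)² = 4*E²)
q(v, K) = v + v² (q(v, K) = v² + v = v + v²)
W = -64 (W = -10 - 54 = -64)
L(R) = R²
q(y(4), 5)*W - L(163) = ((4*4²)*(1 + 4*4²))*(-64) - 1*163² = ((4*16)*(1 + 4*16))*(-64) - 1*26569 = (64*(1 + 64))*(-64) - 26569 = (64*65)*(-64) - 26569 = 4160*(-64) - 26569 = -266240 - 26569 = -292809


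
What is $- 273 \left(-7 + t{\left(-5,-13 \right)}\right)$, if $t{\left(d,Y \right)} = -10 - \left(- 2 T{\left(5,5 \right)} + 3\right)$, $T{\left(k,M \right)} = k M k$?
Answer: $-62790$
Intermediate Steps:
$T{\left(k,M \right)} = M k^{2}$ ($T{\left(k,M \right)} = M k k = M k^{2}$)
$t{\left(d,Y \right)} = 237$ ($t{\left(d,Y \right)} = -10 - \left(- 2 \cdot 5 \cdot 5^{2} + 3\right) = -10 - \left(- 2 \cdot 5 \cdot 25 + 3\right) = -10 - \left(\left(-2\right) 125 + 3\right) = -10 - \left(-250 + 3\right) = -10 - -247 = -10 + 247 = 237$)
$- 273 \left(-7 + t{\left(-5,-13 \right)}\right) = - 273 \left(-7 + 237\right) = \left(-273\right) 230 = -62790$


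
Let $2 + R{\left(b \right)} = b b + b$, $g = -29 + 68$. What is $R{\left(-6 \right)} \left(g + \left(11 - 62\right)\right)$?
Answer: $-336$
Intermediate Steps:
$g = 39$
$R{\left(b \right)} = -2 + b + b^{2}$ ($R{\left(b \right)} = -2 + \left(b b + b\right) = -2 + \left(b^{2} + b\right) = -2 + \left(b + b^{2}\right) = -2 + b + b^{2}$)
$R{\left(-6 \right)} \left(g + \left(11 - 62\right)\right) = \left(-2 - 6 + \left(-6\right)^{2}\right) \left(39 + \left(11 - 62\right)\right) = \left(-2 - 6 + 36\right) \left(39 + \left(11 - 62\right)\right) = 28 \left(39 - 51\right) = 28 \left(-12\right) = -336$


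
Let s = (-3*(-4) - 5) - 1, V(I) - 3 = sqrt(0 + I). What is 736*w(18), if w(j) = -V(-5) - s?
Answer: -6624 - 736*I*sqrt(5) ≈ -6624.0 - 1645.7*I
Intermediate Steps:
V(I) = 3 + sqrt(I) (V(I) = 3 + sqrt(0 + I) = 3 + sqrt(I))
s = 6 (s = (12 - 5) - 1 = 7 - 1 = 6)
w(j) = -9 - I*sqrt(5) (w(j) = -(3 + sqrt(-5)) - 1*6 = -(3 + I*sqrt(5)) - 6 = (-3 - I*sqrt(5)) - 6 = -9 - I*sqrt(5))
736*w(18) = 736*(-9 - I*sqrt(5)) = -6624 - 736*I*sqrt(5)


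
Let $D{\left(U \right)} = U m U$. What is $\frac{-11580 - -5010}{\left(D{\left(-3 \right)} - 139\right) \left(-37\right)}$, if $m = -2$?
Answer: $- \frac{6570}{5809} \approx -1.131$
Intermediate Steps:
$D{\left(U \right)} = - 2 U^{2}$ ($D{\left(U \right)} = U \left(-2\right) U = - 2 U U = - 2 U^{2}$)
$\frac{-11580 - -5010}{\left(D{\left(-3 \right)} - 139\right) \left(-37\right)} = \frac{-11580 - -5010}{\left(- 2 \left(-3\right)^{2} - 139\right) \left(-37\right)} = \frac{-11580 + 5010}{\left(\left(-2\right) 9 - 139\right) \left(-37\right)} = - \frac{6570}{\left(-18 - 139\right) \left(-37\right)} = - \frac{6570}{\left(-157\right) \left(-37\right)} = - \frac{6570}{5809}$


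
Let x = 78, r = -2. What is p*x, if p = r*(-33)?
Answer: 5148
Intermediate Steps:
p = 66 (p = -2*(-33) = 66)
p*x = 66*78 = 5148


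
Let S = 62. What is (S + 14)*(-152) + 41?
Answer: -11511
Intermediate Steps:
(S + 14)*(-152) + 41 = (62 + 14)*(-152) + 41 = 76*(-152) + 41 = -11552 + 41 = -11511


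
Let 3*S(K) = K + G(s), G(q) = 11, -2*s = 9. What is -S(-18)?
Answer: 7/3 ≈ 2.3333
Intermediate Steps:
s = -9/2 (s = -1/2*9 = -9/2 ≈ -4.5000)
S(K) = 11/3 + K/3 (S(K) = (K + 11)/3 = (11 + K)/3 = 11/3 + K/3)
-S(-18) = -(11/3 + (1/3)*(-18)) = -(11/3 - 6) = -1*(-7/3) = 7/3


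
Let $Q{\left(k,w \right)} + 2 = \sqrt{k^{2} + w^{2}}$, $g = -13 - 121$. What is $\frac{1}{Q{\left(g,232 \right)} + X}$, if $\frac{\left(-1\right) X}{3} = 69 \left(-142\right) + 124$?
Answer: $\frac{1451}{42104431} - \frac{\sqrt{17945}}{421044310} \approx 3.4144 \cdot 10^{-5}$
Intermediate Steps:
$g = -134$
$Q{\left(k,w \right)} = -2 + \sqrt{k^{2} + w^{2}}$
$X = 29022$ ($X = - 3 \left(69 \left(-142\right) + 124\right) = - 3 \left(-9798 + 124\right) = \left(-3\right) \left(-9674\right) = 29022$)
$\frac{1}{Q{\left(g,232 \right)} + X} = \frac{1}{\left(-2 + \sqrt{\left(-134\right)^{2} + 232^{2}}\right) + 29022} = \frac{1}{\left(-2 + \sqrt{17956 + 53824}\right) + 29022} = \frac{1}{\left(-2 + \sqrt{71780}\right) + 29022} = \frac{1}{\left(-2 + 2 \sqrt{17945}\right) + 29022} = \frac{1}{29020 + 2 \sqrt{17945}}$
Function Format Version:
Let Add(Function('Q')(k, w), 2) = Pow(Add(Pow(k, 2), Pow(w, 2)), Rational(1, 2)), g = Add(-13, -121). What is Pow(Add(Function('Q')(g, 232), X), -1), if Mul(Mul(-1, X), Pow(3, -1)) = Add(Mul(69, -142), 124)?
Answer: Add(Rational(1451, 42104431), Mul(Rational(-1, 421044310), Pow(17945, Rational(1, 2)))) ≈ 3.4144e-5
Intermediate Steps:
g = -134
Function('Q')(k, w) = Add(-2, Pow(Add(Pow(k, 2), Pow(w, 2)), Rational(1, 2)))
X = 29022 (X = Mul(-3, Add(Mul(69, -142), 124)) = Mul(-3, Add(-9798, 124)) = Mul(-3, -9674) = 29022)
Pow(Add(Function('Q')(g, 232), X), -1) = Pow(Add(Add(-2, Pow(Add(Pow(-134, 2), Pow(232, 2)), Rational(1, 2))), 29022), -1) = Pow(Add(Add(-2, Pow(Add(17956, 53824), Rational(1, 2))), 29022), -1) = Pow(Add(Add(-2, Pow(71780, Rational(1, 2))), 29022), -1) = Pow(Add(Add(-2, Mul(2, Pow(17945, Rational(1, 2)))), 29022), -1) = Pow(Add(29020, Mul(2, Pow(17945, Rational(1, 2)))), -1)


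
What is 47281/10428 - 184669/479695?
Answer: 20754730963/5002259460 ≈ 4.1491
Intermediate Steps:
47281/10428 - 184669/479695 = 20754730963/5002259460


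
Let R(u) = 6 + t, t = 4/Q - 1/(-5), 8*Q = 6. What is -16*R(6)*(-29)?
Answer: 80272/15 ≈ 5351.5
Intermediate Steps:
Q = ¾ (Q = (⅛)*6 = ¾ ≈ 0.75000)
t = 83/15 (t = 4/(¾) - 1/(-5) = 4*(4/3) - 1*(-⅕) = 16/3 + ⅕ = 83/15 ≈ 5.5333)
R(u) = 173/15 (R(u) = 6 + 83/15 = 173/15)
-16*R(6)*(-29) = -16*173/15*(-29) = -2768/15*(-29) = 80272/15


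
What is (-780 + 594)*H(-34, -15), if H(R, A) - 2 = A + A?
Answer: 5208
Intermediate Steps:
H(R, A) = 2 + 2*A (H(R, A) = 2 + (A + A) = 2 + 2*A)
(-780 + 594)*H(-34, -15) = (-780 + 594)*(2 + 2*(-15)) = -186*(2 - 30) = -186*(-28) = 5208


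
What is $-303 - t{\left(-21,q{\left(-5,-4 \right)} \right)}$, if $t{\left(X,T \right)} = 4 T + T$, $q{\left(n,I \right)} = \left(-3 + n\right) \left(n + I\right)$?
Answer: $-663$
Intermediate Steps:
$q{\left(n,I \right)} = \left(-3 + n\right) \left(I + n\right)$
$t{\left(X,T \right)} = 5 T$
$-303 - t{\left(-21,q{\left(-5,-4 \right)} \right)} = -303 - 5 \left(\left(-5\right)^{2} - -12 - -15 - -20\right) = -303 - 5 \left(25 + 12 + 15 + 20\right) = -303 - 5 \cdot 72 = -303 - 360 = -663$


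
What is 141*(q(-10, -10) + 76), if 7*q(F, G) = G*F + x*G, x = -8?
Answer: 100392/7 ≈ 14342.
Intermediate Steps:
q(F, G) = -8*G/7 + F*G/7 (q(F, G) = (G*F - 8*G)/7 = (F*G - 8*G)/7 = (-8*G + F*G)/7 = -8*G/7 + F*G/7)
141*(q(-10, -10) + 76) = 141*((⅐)*(-10)*(-8 - 10) + 76) = 141*((⅐)*(-10)*(-18) + 76) = 141*(180/7 + 76) = 141*(712/7) = 100392/7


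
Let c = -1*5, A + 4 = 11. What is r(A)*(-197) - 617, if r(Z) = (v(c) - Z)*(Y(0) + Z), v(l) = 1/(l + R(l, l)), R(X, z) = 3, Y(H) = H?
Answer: 19451/2 ≈ 9725.5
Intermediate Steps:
A = 7 (A = -4 + 11 = 7)
c = -5
v(l) = 1/(3 + l) (v(l) = 1/(l + 3) = 1/(3 + l))
r(Z) = Z*(-1/2 - Z) (r(Z) = (1/(3 - 5) - Z)*(0 + Z) = (1/(-2) - Z)*Z = (-1/2 - Z)*Z = Z*(-1/2 - Z))
r(A)*(-197) - 617 = -1*7*(1/2 + 7)*(-197) - 617 = -1*7*15/2*(-197) - 617 = -105/2*(-197) - 617 = 20685/2 - 617 = 19451/2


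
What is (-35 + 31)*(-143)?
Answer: 572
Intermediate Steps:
(-35 + 31)*(-143) = -4*(-143) = 572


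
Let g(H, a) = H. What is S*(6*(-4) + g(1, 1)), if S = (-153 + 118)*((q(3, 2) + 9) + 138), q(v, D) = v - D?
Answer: 119140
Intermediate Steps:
S = -5180 (S = (-153 + 118)*(((3 - 1*2) + 9) + 138) = -35*(((3 - 2) + 9) + 138) = -35*((1 + 9) + 138) = -35*(10 + 138) = -35*148 = -5180)
S*(6*(-4) + g(1, 1)) = -5180*(6*(-4) + 1) = -5180*(-24 + 1) = -5180*(-23) = 119140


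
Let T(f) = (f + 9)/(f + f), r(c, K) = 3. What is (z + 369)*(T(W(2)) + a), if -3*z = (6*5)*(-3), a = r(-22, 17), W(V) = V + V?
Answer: 14763/8 ≈ 1845.4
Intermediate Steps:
W(V) = 2*V
T(f) = (9 + f)/(2*f) (T(f) = (9 + f)/((2*f)) = (9 + f)*(1/(2*f)) = (9 + f)/(2*f))
a = 3
z = 30 (z = -6*5*(-3)/3 = -10*(-3) = -⅓*(-90) = 30)
(z + 369)*(T(W(2)) + a) = (30 + 369)*((9 + 2*2)/(2*((2*2))) + 3) = 399*((½)*(9 + 4)/4 + 3) = 399*((½)*(¼)*13 + 3) = 399*(13/8 + 3) = 399*(37/8) = 14763/8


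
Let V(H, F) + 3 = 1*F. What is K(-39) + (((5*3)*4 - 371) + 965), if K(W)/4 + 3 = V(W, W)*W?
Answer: 7194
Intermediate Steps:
V(H, F) = -3 + F (V(H, F) = -3 + 1*F = -3 + F)
K(W) = -12 + 4*W*(-3 + W) (K(W) = -12 + 4*((-3 + W)*W) = -12 + 4*(W*(-3 + W)) = -12 + 4*W*(-3 + W))
K(-39) + (((5*3)*4 - 371) + 965) = (-12 + 4*(-39)*(-3 - 39)) + (((5*3)*4 - 371) + 965) = (-12 + 4*(-39)*(-42)) + ((15*4 - 371) + 965) = (-12 + 6552) + ((60 - 371) + 965) = 6540 + (-311 + 965) = 6540 + 654 = 7194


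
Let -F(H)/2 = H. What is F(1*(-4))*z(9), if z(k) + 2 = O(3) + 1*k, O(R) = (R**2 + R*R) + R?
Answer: 224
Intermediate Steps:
O(R) = R + 2*R**2 (O(R) = (R**2 + R**2) + R = 2*R**2 + R = R + 2*R**2)
F(H) = -2*H
z(k) = 19 + k (z(k) = -2 + (3*(1 + 2*3) + 1*k) = -2 + (3*(1 + 6) + k) = -2 + (3*7 + k) = -2 + (21 + k) = 19 + k)
F(1*(-4))*z(9) = (-2*(-4))*(19 + 9) = -2*(-4)*28 = 8*28 = 224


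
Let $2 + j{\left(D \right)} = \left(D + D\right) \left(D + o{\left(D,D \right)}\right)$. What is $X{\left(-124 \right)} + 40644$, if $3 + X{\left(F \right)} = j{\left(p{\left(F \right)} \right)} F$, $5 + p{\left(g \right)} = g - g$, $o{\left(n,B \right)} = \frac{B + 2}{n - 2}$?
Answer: $\frac{246543}{7} \approx 35220.0$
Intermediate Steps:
$o{\left(n,B \right)} = \frac{2 + B}{-2 + n}$
$p{\left(g \right)} = -5$ ($p{\left(g \right)} = -5 + \left(g - g\right) = -5 + 0 = -5$)
$j{\left(D \right)} = -2 + 2 D \left(D + \frac{2 + D}{-2 + D}\right)$ ($j{\left(D \right)} = -2 + \left(D + D\right) \left(D + \frac{2 + D}{-2 + D}\right) = -2 + 2 D \left(D + \frac{2 + D}{-2 + D}\right)$)
$X{\left(F \right)} = -3 + \frac{306 F}{7}$ ($X{\left(F \right)} = -3 + \frac{2 \left(2 - 5 + \left(-5\right)^{3} - \left(-5\right)^{2}\right)}{-2 - 5} F = -3 + \frac{2 \left(2 - 5 - 125 - 25\right)}{-7} F = -3 + 2 \left(- \frac{1}{7}\right) \left(2 - 5 - 125 - 25\right) F = -3 + 2 \left(- \frac{1}{7}\right) \left(-153\right) F = -3 + \frac{306 F}{7}$)
$X{\left(-124 \right)} + 40644 = \left(-3 + \frac{306}{7} \left(-124\right)\right) + 40644 = \left(-3 - \frac{37944}{7}\right) + 40644 = - \frac{37965}{7} + 40644 = \frac{246543}{7}$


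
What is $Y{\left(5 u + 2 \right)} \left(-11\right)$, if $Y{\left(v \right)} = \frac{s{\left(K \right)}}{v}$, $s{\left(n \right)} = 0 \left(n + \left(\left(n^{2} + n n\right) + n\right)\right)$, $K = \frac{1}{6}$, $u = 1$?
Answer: $0$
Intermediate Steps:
$K = \frac{1}{6} \approx 0.16667$
$s{\left(n \right)} = 0$ ($s{\left(n \right)} = 0 \left(n + \left(\left(n^{2} + n^{2}\right) + n\right)\right) = 0 \left(n + \left(2 n^{2} + n\right)\right) = 0 \left(n + \left(n + 2 n^{2}\right)\right) = 0 \left(2 n + 2 n^{2}\right) = 0$)
$Y{\left(v \right)} = 0$ ($Y{\left(v \right)} = \frac{0}{v} = 0$)
$Y{\left(5 u + 2 \right)} \left(-11\right) = 0 \left(-11\right) = 0$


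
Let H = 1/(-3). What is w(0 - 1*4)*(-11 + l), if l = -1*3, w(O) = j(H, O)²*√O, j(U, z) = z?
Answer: -448*I ≈ -448.0*I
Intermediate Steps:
H = -⅓ ≈ -0.33333
w(O) = O^(5/2) (w(O) = O²*√O = O^(5/2))
l = -3
w(0 - 1*4)*(-11 + l) = (0 - 1*4)^(5/2)*(-11 - 3) = (0 - 4)^(5/2)*(-14) = (-4)^(5/2)*(-14) = (32*I)*(-14) = -448*I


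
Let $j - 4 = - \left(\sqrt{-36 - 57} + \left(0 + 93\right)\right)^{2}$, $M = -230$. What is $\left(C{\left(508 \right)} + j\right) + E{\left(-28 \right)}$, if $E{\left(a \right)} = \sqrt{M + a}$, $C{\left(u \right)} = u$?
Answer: $-8044 + i \sqrt{258} - 186 i \sqrt{93} \approx -8044.0 - 1777.7 i$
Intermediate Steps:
$E{\left(a \right)} = \sqrt{-230 + a}$
$j = 4 - \left(93 + i \sqrt{93}\right)^{2}$ ($j = 4 - \left(\sqrt{-36 - 57} + \left(0 + 93\right)\right)^{2} = 4 - \left(\sqrt{-93} + 93\right)^{2} = 4 - \left(i \sqrt{93} + 93\right)^{2} = 4 - \left(93 + i \sqrt{93}\right)^{2} \approx -8552.0 - 1793.7 i$)
$\left(C{\left(508 \right)} + j\right) + E{\left(-28 \right)} = \left(508 + \left(4 - \left(93 + i \sqrt{93}\right)^{2}\right)\right) + \sqrt{-230 - 28} = \left(512 - \left(93 + i \sqrt{93}\right)^{2}\right) + \sqrt{-258} = \left(512 - \left(93 + i \sqrt{93}\right)^{2}\right) + i \sqrt{258} = 512 - \left(93 + i \sqrt{93}\right)^{2} + i \sqrt{258}$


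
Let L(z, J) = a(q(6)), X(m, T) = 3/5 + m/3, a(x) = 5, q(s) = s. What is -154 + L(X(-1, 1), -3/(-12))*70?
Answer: 196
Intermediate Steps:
X(m, T) = ⅗ + m/3 (X(m, T) = 3*(⅕) + m*(⅓) = ⅗ + m/3)
L(z, J) = 5
-154 + L(X(-1, 1), -3/(-12))*70 = -154 + 5*70 = -154 + 350 = 196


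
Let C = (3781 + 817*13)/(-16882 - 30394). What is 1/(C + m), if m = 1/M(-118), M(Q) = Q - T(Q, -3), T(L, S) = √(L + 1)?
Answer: 23638*(-3*√13 + 118*I)/(-873356*I + 21603*√13) ≈ -3.1945 - 0.0078612*I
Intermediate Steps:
T(L, S) = √(1 + L)
M(Q) = Q - √(1 + Q)
C = -7201/23638 (C = (3781 + 10621)/(-47276) = 14402*(-1/47276) = -7201/23638 ≈ -0.30464)
m = 1/(-118 - 3*I*√13) (m = 1/(-118 - √(1 - 118)) = 1/(-118 - √(-117)) = 1/(-118 - 3*I*√13) ≈ -0.008404 + 0.00077036*I)
1/(C + m) = 1/(-7201/23638 + I/(-118*I + 3*√13))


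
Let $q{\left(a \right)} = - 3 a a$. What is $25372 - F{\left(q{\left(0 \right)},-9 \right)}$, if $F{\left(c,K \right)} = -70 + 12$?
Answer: $25430$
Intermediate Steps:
$q{\left(a \right)} = - 3 a^{2}$
$F{\left(c,K \right)} = -58$
$25372 - F{\left(q{\left(0 \right)},-9 \right)} = 25372 - -58 = 25372 + 58 = 25430$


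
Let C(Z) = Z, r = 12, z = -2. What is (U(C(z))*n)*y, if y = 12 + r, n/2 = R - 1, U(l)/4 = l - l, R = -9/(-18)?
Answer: 0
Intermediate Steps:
R = ½ (R = -9*(-1/18) = ½ ≈ 0.50000)
U(l) = 0 (U(l) = 4*(l - l) = 4*0 = 0)
n = -1 (n = 2*(½ - 1) = 2*(-½) = -1)
y = 24 (y = 12 + 12 = 24)
(U(C(z))*n)*y = (0*(-1))*24 = 0*24 = 0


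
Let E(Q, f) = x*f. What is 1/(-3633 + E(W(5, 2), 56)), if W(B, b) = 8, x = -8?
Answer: -1/4081 ≈ -0.00024504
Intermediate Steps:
E(Q, f) = -8*f
1/(-3633 + E(W(5, 2), 56)) = 1/(-3633 - 8*56) = 1/(-3633 - 448) = 1/(-4081) = -1/4081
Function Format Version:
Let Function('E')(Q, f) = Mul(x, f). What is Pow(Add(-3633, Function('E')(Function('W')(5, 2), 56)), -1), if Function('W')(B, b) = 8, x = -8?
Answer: Rational(-1, 4081) ≈ -0.00024504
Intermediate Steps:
Function('E')(Q, f) = Mul(-8, f)
Pow(Add(-3633, Function('E')(Function('W')(5, 2), 56)), -1) = Pow(Add(-3633, Mul(-8, 56)), -1) = Pow(Add(-3633, -448), -1) = Pow(-4081, -1) = Rational(-1, 4081)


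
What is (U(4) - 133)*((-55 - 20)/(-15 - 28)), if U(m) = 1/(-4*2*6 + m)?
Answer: -438975/1892 ≈ -232.02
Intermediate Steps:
U(m) = 1/(-48 + m) (U(m) = 1/(-8*6 + m) = 1/(-48 + m))
(U(4) - 133)*((-55 - 20)/(-15 - 28)) = (1/(-48 + 4) - 133)*((-55 - 20)/(-15 - 28)) = (1/(-44) - 133)*(-75/(-43)) = (-1/44 - 133)*(-75*(-1/43)) = -5853/44*75/43 = -438975/1892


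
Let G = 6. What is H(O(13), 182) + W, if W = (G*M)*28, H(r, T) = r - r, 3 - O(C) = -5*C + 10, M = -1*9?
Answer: -1512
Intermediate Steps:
M = -9
O(C) = -7 + 5*C (O(C) = 3 - (-5*C + 10) = 3 - (10 - 5*C) = 3 + (-10 + 5*C) = -7 + 5*C)
H(r, T) = 0
W = -1512 (W = (6*(-9))*28 = -54*28 = -1512)
H(O(13), 182) + W = 0 - 1512 = -1512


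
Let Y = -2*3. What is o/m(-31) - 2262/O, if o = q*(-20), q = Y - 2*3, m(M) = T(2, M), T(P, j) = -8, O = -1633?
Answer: -46728/1633 ≈ -28.615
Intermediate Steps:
m(M) = -8
Y = -6
q = -12 (q = -6 - 2*3 = -6 - 6 = -12)
o = 240 (o = -12*(-20) = 240)
o/m(-31) - 2262/O = 240/(-8) - 2262/(-1633) = 240*(-⅛) - 2262*(-1/1633) = -30 + 2262/1633 = -46728/1633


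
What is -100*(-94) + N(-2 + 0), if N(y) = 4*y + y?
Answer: 9390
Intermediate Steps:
N(y) = 5*y
-100*(-94) + N(-2 + 0) = -100*(-94) + 5*(-2 + 0) = 9400 + 5*(-2) = 9400 - 10 = 9390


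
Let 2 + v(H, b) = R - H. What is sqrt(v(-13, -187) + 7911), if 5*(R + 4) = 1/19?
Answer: 3*sqrt(7940005)/95 ≈ 88.983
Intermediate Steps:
R = -379/95 (R = -4 + (1/5)/19 = -4 + (1/5)*(1/19) = -4 + 1/95 = -379/95 ≈ -3.9895)
v(H, b) = -569/95 - H (v(H, b) = -2 + (-379/95 - H) = -569/95 - H)
sqrt(v(-13, -187) + 7911) = sqrt((-569/95 - 1*(-13)) + 7911) = sqrt((-569/95 + 13) + 7911) = sqrt(666/95 + 7911) = sqrt(752211/95) = 3*sqrt(7940005)/95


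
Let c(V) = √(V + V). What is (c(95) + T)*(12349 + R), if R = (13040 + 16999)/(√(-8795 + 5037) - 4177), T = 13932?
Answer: (13932 + √190)*(71792666820 - 10013*I*√3758)/5817029 ≈ 1.7212e+8 - 1471.6*I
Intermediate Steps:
c(V) = √2*√V (c(V) = √(2*V) = √2*√V)
R = 30039/(-4177 + I*√3758) (R = 30039/(√(-3758) - 4177) = 30039/(I*√3758 - 4177) = 30039/(-4177 + I*√3758) ≈ -7.19 - 0.10552*I)
(c(95) + T)*(12349 + R) = (√2*√95 + 13932)*(12349 + (-41824301/5817029 - 10013*I*√3758/5817029)) = (√190 + 13932)*(71792666820/5817029 - 10013*I*√3758/5817029) = (13932 + √190)*(71792666820/5817029 - 10013*I*√3758/5817029)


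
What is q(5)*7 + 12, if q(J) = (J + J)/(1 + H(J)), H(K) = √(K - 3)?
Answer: -58 + 70*√2 ≈ 40.995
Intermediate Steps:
H(K) = √(-3 + K)
q(J) = 2*J/(1 + √(-3 + J)) (q(J) = (J + J)/(1 + √(-3 + J)) = (2*J)/(1 + √(-3 + J)) = 2*J/(1 + √(-3 + J)))
q(5)*7 + 12 = (2*5/(1 + √(-3 + 5)))*7 + 12 = (2*5/(1 + √2))*7 + 12 = (10/(1 + √2))*7 + 12 = 70/(1 + √2) + 12 = 12 + 70/(1 + √2)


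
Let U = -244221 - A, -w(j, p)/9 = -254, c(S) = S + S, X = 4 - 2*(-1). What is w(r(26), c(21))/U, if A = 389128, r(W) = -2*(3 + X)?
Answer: -18/4987 ≈ -0.0036094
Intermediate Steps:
X = 6 (X = 4 + 2 = 6)
r(W) = -18 (r(W) = -2*(3 + 6) = -2*9 = -18)
c(S) = 2*S
w(j, p) = 2286 (w(j, p) = -9*(-254) = 2286)
U = -633349 (U = -244221 - 1*389128 = -244221 - 389128 = -633349)
w(r(26), c(21))/U = 2286/(-633349) = 2286*(-1/633349) = -18/4987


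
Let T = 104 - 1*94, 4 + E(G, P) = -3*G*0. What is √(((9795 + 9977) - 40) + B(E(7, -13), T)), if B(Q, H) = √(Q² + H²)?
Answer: √(19732 + 2*√29) ≈ 140.51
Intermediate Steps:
E(G, P) = -4 (E(G, P) = -4 - 3*G*0 = -4 + 0 = -4)
T = 10 (T = 104 - 94 = 10)
B(Q, H) = √(H² + Q²)
√(((9795 + 9977) - 40) + B(E(7, -13), T)) = √(((9795 + 9977) - 40) + √(10² + (-4)²)) = √((19772 - 40) + √(100 + 16)) = √(19732 + √116) = √(19732 + 2*√29)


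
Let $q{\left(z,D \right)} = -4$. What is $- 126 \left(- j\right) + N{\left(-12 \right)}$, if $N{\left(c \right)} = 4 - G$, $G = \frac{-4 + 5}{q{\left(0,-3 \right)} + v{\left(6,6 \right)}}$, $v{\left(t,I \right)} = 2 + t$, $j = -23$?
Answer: $- \frac{11577}{4} \approx -2894.3$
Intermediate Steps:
$G = \frac{1}{4}$ ($G = \frac{-4 + 5}{-4 + \left(2 + 6\right)} = 1 \frac{1}{-4 + 8} = 1 \cdot \frac{1}{4} = \frac{1}{4} \approx 0.25$)
$N{\left(c \right)} = \frac{15}{4}$ ($N{\left(c \right)} = 4 - \frac{1}{4} = \frac{15}{4}$)
$- 126 \left(- j\right) + N{\left(-12 \right)} = - 126 \left(\left(-1\right) \left(-23\right)\right) + \frac{15}{4} = \left(-126\right) 23 + \frac{15}{4} = -2898 + \frac{15}{4} = - \frac{11577}{4}$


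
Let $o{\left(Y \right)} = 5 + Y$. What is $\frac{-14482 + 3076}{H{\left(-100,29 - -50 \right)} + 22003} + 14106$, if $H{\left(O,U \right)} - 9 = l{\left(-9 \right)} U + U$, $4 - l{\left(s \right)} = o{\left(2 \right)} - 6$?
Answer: $\frac{157473681}{11164} \approx 14105.0$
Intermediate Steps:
$l{\left(s \right)} = 3$ ($l{\left(s \right)} = 4 - \left(\left(5 + 2\right) - 6\right) = 4 - \left(7 - 6\right) = 4 - 1 = 3$)
$H{\left(O,U \right)} = 9 + 4 U$ ($H{\left(O,U \right)} = 9 + \left(3 U + U\right) = 9 + 4 U$)
$\frac{-14482 + 3076}{H{\left(-100,29 - -50 \right)} + 22003} + 14106 = \frac{-14482 + 3076}{\left(9 + 4 \left(29 - -50\right)\right) + 22003} + 14106 = - \frac{11406}{\left(9 + 4 \left(29 + 50\right)\right) + 22003} + 14106 = - \frac{11406}{\left(9 + 4 \cdot 79\right) + 22003} + 14106 = - \frac{11406}{\left(9 + 316\right) + 22003} + 14106 = - \frac{11406}{325 + 22003} + 14106 = - \frac{11406}{22328} + 14106 = \left(-11406\right) \frac{1}{22328} + 14106 = - \frac{5703}{11164} + 14106 = \frac{157473681}{11164}$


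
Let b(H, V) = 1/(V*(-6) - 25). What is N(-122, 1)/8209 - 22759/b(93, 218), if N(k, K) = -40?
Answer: 249042565083/8209 ≈ 3.0338e+7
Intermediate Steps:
b(H, V) = 1/(-25 - 6*V) (b(H, V) = 1/(-6*V - 25) = 1/(-25 - 6*V))
N(-122, 1)/8209 - 22759/b(93, 218) = -40/8209 - 22759/((-1/(25 + 6*218))) = -40*1/8209 - 22759/((-1/(25 + 1308))) = -40/8209 - 22759/((-1/1333)) = -40/8209 - 22759/((-1*1/1333)) = -40/8209 - 22759/(-1/1333) = -40/8209 - 22759*(-1333) = -40/8209 + 30337747 = 249042565083/8209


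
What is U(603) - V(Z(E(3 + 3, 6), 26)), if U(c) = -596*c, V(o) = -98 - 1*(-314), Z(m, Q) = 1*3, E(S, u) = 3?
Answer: -359604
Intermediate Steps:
Z(m, Q) = 3
V(o) = 216 (V(o) = -98 + 314 = 216)
U(603) - V(Z(E(3 + 3, 6), 26)) = -596*603 - 1*216 = -359388 - 216 = -359604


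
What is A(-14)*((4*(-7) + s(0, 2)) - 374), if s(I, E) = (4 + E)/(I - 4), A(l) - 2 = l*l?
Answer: -79893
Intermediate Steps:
A(l) = 2 + l² (A(l) = 2 + l*l = 2 + l²)
s(I, E) = (4 + E)/(-4 + I)
A(-14)*((4*(-7) + s(0, 2)) - 374) = (2 + (-14)²)*((4*(-7) + (4 + 2)/(-4 + 0)) - 374) = (2 + 196)*((-28 + 6/(-4)) - 374) = 198*((-28 - ¼*6) - 374) = 198*((-28 - 3/2) - 374) = 198*(-59/2 - 374) = 198*(-807/2) = -79893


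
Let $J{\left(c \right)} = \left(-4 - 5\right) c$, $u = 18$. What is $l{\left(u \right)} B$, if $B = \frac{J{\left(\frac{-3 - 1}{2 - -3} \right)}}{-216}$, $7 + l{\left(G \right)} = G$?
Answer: $- \frac{11}{30} \approx -0.36667$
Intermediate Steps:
$J{\left(c \right)} = - 9 c$
$l{\left(G \right)} = -7 + G$
$B = - \frac{1}{30}$ ($B = \frac{\left(-9\right) \frac{-3 - 1}{2 - -3}}{-216} = - 9 \left(- \frac{4}{2 + 3}\right) \left(- \frac{1}{216}\right) = - 9 \left(- \frac{4}{5}\right) \left(- \frac{1}{216}\right) = - 9 \left(\left(-4\right) \frac{1}{5}\right) \left(- \frac{1}{216}\right) = \left(-9\right) \left(- \frac{4}{5}\right) \left(- \frac{1}{216}\right) = \frac{36}{5} \left(- \frac{1}{216}\right) = - \frac{1}{30} \approx -0.033333$)
$l{\left(u \right)} B = \left(-7 + 18\right) \left(- \frac{1}{30}\right) = 11 \left(- \frac{1}{30}\right) = - \frac{11}{30}$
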